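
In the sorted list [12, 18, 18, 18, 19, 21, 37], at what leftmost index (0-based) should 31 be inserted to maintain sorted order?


List is sorted: [12, 18, 18, 18, 19, 21, 37]
We need the leftmost position where 31 can be inserted, i.e. the first index whose element is >= 31 (or the end of the list if none is).
Binary search with low=0, high=7 (0-based indices):
  low=0, high=7, mid=3: a[3]=18 < 31, so low = 4
  low=4, high=7, mid=5: a[5]=21 < 31, so low = 6
  low=6, high=7, mid=6: a[6]=37 >= 31, so high = 6
Now low = high = 6, so the insertion index is 6.
Final answer: 6


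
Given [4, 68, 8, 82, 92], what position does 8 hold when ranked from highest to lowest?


Sort descending: [92, 82, 68, 8, 4]
Find 8 in the sorted list.
8 is at position 4.
Final answer: 4


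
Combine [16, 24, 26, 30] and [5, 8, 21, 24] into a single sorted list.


List A: [16, 24, 26, 30]
List B: [5, 8, 21, 24]
Repeatedly compare the front elements and take the smaller:
  16 vs 5 -> take 5
  16 vs 8 -> take 8
  16 vs 21 -> take 16
  24 vs 21 -> take 21
  24 vs 24 -> take 24
  26 vs 24 -> take 24
  B is exhausted; append the rest of A: [26, 30]
Final answer: [5, 8, 16, 21, 24, 24, 26, 30]


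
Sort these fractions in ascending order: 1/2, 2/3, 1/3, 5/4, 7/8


Convert to decimal for comparison:
  1/2 = 0.5
  2/3 = 0.6667
  1/3 = 0.3333
  5/4 = 1.25
  7/8 = 0.875
Decimals in increasing order: 0.3333 < 0.5 < 0.6667 < 0.875 < 1.25
Writing each back as its fraction gives the sorted order.
Final answer: 1/3, 1/2, 2/3, 7/8, 5/4


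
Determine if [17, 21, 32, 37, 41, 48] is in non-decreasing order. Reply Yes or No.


Check consecutive pairs:
  17 <= 21? True
  21 <= 32? True
  32 <= 37? True
  37 <= 41? True
  41 <= 48? True
Every consecutive pair is in order, so the list is non-decreasing.
Final answer: Yes


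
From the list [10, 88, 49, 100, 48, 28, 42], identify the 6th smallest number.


Sort ascending: [10, 28, 42, 48, 49, 88, 100]
The 6th element (1-indexed) is at index 5.
Value = 88
Final answer: 88


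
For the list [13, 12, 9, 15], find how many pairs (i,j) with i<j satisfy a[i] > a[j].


For each element, count the later elements that are smaller than it:
  13 (index 0): smaller elements after it = [12, 9] -> 2
  12 (index 1): smaller elements after it = [9] -> 1
  9 (index 2): smaller elements after it = [] -> 0
Total inversions = 2 + 1 + 0 = 3
Final answer: 3


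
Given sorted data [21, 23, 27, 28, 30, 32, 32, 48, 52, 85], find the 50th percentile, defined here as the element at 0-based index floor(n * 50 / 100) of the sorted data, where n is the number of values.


The dataset has n = 10 elements.
Index = floor(10 * 50 / 100) = floor(500 / 100) = floor(5) = 5
Counting from index 0 in the sorted data, the element at index 5 is 32.
Final answer: 32


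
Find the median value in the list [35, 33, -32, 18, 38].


First, sort the list: [-32, 18, 33, 35, 38]
The list has 5 elements (odd count).
The middle index is 2 (0-based), and the element there is 33.
Final answer: 33


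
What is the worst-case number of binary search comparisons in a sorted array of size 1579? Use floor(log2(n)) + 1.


Binary search halves the search space each step.
Maximum comparisons = floor(log2(1579)) + 1
log2(1579) = 10.6248
floor(log2(1579)) = 10, so 10 + 1 = 11
Final answer: 11


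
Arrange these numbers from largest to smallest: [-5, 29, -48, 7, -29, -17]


Original list: [-5, 29, -48, 7, -29, -17]
Repeatedly take the largest remaining element:
  Remaining [-5, 29, -48, 7, -29, -17] -> largest is 29
  Remaining [-5, -48, 7, -29, -17] -> largest is 7
  Remaining [-5, -48, -29, -17] -> largest is -5
  Remaining [-48, -29, -17] -> largest is -17
  Remaining [-48, -29] -> largest is -29
  Remaining [-48] -> largest is -48
Collecting the picks in order gives the descending list.
Final answer: [29, 7, -5, -17, -29, -48]


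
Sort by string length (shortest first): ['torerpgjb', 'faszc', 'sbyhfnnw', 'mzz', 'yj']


Compute lengths:
  'torerpgjb' has length 9
  'faszc' has length 5
  'sbyhfnnw' has length 8
  'mzz' has length 3
  'yj' has length 2
Lengths in increasing order: 2 < 3 < 5 < 8 < 9
Listing the words in that order gives the answer.
Final answer: ['yj', 'mzz', 'faszc', 'sbyhfnnw', 'torerpgjb']


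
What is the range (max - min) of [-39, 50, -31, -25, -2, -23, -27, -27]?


Maximum value: 50
Minimum value: -39
Range = 50 - (-39) = 89
Final answer: 89


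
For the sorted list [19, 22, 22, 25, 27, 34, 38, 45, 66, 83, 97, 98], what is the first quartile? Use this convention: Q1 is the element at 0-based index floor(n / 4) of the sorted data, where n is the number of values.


The list has n = 12 elements.
Q1 index = floor(12 / 4) = floor(3) = 3
Counting from index 0 in the sorted data, the element at index 3 is 25.
Final answer: 25


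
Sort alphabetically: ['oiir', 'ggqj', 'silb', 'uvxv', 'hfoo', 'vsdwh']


Compare strings character by character (the first differing letter decides):
  'ggqj' < 'hfoo' since 'g' < 'h' at position 1
  'hfoo' < 'oiir' since 'h' < 'o' at position 1
  'oiir' < 'silb' since 'o' < 's' at position 1
  'silb' < 'uvxv' since 's' < 'u' at position 1
  'uvxv' < 'vsdwh' since 'u' < 'v' at position 1
Chaining these comparisons gives the alphabetical order.
Final answer: ['ggqj', 'hfoo', 'oiir', 'silb', 'uvxv', 'vsdwh']


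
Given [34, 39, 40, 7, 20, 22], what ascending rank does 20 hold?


Sort ascending: [7, 20, 22, 34, 39, 40]
Find 20 in the sorted list.
20 is at position 2 (1-indexed).
Final answer: 2


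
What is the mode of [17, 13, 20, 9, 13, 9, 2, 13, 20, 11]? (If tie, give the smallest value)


Count the frequency of each value:
  2 appears 1 time(s)
  9 appears 2 time(s)
  11 appears 1 time(s)
  13 appears 3 time(s)
  17 appears 1 time(s)
  20 appears 2 time(s)
Maximum frequency is 3.
Only 13 reaches that frequency, so it is the mode.
Final answer: 13


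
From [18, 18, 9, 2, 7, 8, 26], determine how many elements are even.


Check each element:
  18 is even
  18 is even
  9 is odd
  2 is even
  7 is odd
  8 is even
  26 is even
Evens: [18, 18, 2, 8, 26]
Count of evens = 5
Final answer: 5


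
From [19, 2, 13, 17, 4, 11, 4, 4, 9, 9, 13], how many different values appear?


List all unique values:
Distinct values: [2, 4, 9, 11, 13, 17, 19]
Count = 7
Final answer: 7


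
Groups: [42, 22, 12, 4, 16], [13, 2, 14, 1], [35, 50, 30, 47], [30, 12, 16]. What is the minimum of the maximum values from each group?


Find max of each group:
  Group 1: [42, 22, 12, 4, 16] -> max = 42
  Group 2: [13, 2, 14, 1] -> max = 14
  Group 3: [35, 50, 30, 47] -> max = 50
  Group 4: [30, 12, 16] -> max = 30
Maxes: [42, 14, 50, 30]
Minimum of maxes = 14
Final answer: 14


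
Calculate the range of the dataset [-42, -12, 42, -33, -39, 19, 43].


Maximum value: 43
Minimum value: -42
Range = 43 - (-42) = 85
Final answer: 85


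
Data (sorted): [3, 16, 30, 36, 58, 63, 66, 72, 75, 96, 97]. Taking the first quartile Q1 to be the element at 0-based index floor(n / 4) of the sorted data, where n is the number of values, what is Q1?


The list has n = 11 elements.
Q1 index = floor(11 / 4) = floor(2.75) = 2
Counting from index 0 in the sorted data, the element at index 2 is 30.
Final answer: 30


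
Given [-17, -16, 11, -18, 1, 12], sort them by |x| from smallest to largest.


Compute absolute values:
  |-17| = 17
  |-16| = 16
  |11| = 11
  |-18| = 18
  |1| = 1
  |12| = 12
Absolute values in increasing order: 1 < 11 < 12 < 16 < 17 < 18
Listing the original numbers in that order gives the answer.
Final answer: [1, 11, 12, -16, -17, -18]


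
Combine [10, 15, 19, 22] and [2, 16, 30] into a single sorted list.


List A: [10, 15, 19, 22]
List B: [2, 16, 30]
Repeatedly compare the front elements and take the smaller:
  10 vs 2 -> take 2
  10 vs 16 -> take 10
  15 vs 16 -> take 15
  19 vs 16 -> take 16
  19 vs 30 -> take 19
  22 vs 30 -> take 22
  A is exhausted; append the rest of B: [30]
Final answer: [2, 10, 15, 16, 19, 22, 30]


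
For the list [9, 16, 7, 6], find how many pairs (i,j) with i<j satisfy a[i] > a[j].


For each element, count the later elements that are smaller than it:
  9 (index 0): smaller elements after it = [7, 6] -> 2
  16 (index 1): smaller elements after it = [7, 6] -> 2
  7 (index 2): smaller elements after it = [6] -> 1
Total inversions = 2 + 2 + 1 = 5
Final answer: 5


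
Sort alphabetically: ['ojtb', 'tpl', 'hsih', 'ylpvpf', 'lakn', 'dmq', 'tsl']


Compare strings character by character (the first differing letter decides):
  'dmq' < 'hsih' since 'd' < 'h' at position 1
  'hsih' < 'lakn' since 'h' < 'l' at position 1
  'lakn' < 'ojtb' since 'l' < 'o' at position 1
  'ojtb' < 'tpl' since 'o' < 't' at position 1
  'tpl' < 'tsl' since 'p' < 's' at position 2
  'tsl' < 'ylpvpf' since 't' < 'y' at position 1
Chaining these comparisons gives the alphabetical order.
Final answer: ['dmq', 'hsih', 'lakn', 'ojtb', 'tpl', 'tsl', 'ylpvpf']


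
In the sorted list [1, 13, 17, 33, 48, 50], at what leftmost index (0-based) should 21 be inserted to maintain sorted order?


List is sorted: [1, 13, 17, 33, 48, 50]
We need the leftmost position where 21 can be inserted, i.e. the first index whose element is >= 21 (or the end of the list if none is).
Binary search with low=0, high=6 (0-based indices):
  low=0, high=6, mid=3: a[3]=33 >= 21, so high = 3
  low=0, high=3, mid=1: a[1]=13 < 21, so low = 2
  low=2, high=3, mid=2: a[2]=17 < 21, so low = 3
Now low = high = 3, so the insertion index is 3.
Final answer: 3


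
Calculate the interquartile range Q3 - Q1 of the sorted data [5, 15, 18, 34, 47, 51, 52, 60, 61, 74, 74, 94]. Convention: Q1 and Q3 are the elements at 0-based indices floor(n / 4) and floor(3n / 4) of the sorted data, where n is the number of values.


The data has n = 12 elements.
Q1 index = floor(12 / 4) = floor(3) = 3; Q3 index = floor(3 * 12 / 4) = floor(9) = 9
Q1 = element at index 3 = 34
Q3 = element at index 9 = 74
IQR = 74 - 34 = 40
Final answer: 40


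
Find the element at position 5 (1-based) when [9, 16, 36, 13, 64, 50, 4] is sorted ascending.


Sort ascending: [4, 9, 13, 16, 36, 50, 64]
The 5th element (1-indexed) is at index 4.
Value = 36
Final answer: 36


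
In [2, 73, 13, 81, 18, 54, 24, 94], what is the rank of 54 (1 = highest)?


Sort descending: [94, 81, 73, 54, 24, 18, 13, 2]
Find 54 in the sorted list.
54 is at position 4.
Final answer: 4


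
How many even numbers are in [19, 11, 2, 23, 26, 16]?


Check each element:
  19 is odd
  11 is odd
  2 is even
  23 is odd
  26 is even
  16 is even
Evens: [2, 26, 16]
Count of evens = 3
Final answer: 3


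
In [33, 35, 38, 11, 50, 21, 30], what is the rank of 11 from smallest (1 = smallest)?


Sort ascending: [11, 21, 30, 33, 35, 38, 50]
Find 11 in the sorted list.
11 is at position 1 (1-indexed).
Final answer: 1


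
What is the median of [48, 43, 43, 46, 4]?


First, sort the list: [4, 43, 43, 46, 48]
The list has 5 elements (odd count).
The middle index is 2 (0-based), and the element there is 43.
Final answer: 43


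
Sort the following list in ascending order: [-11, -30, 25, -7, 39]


Original list: [-11, -30, 25, -7, 39]
Repeatedly take the smallest remaining element:
  Remaining [-11, -30, 25, -7, 39] -> smallest is -30
  Remaining [-11, 25, -7, 39] -> smallest is -11
  Remaining [25, -7, 39] -> smallest is -7
  Remaining [25, 39] -> smallest is 25
  Remaining [39] -> smallest is 39
Collecting the picks in order gives the sorted list.
Final answer: [-30, -11, -7, 25, 39]


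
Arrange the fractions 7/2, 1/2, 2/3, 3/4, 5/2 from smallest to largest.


Convert to decimal for comparison:
  7/2 = 3.5
  1/2 = 0.5
  2/3 = 0.6667
  3/4 = 0.75
  5/2 = 2.5
Decimals in increasing order: 0.5 < 0.6667 < 0.75 < 2.5 < 3.5
Writing each back as its fraction gives the sorted order.
Final answer: 1/2, 2/3, 3/4, 5/2, 7/2


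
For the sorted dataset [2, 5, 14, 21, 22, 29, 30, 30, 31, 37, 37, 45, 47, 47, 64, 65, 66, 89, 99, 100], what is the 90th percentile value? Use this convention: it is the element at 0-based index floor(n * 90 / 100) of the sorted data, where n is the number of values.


The dataset has n = 20 elements.
Index = floor(20 * 90 / 100) = floor(1800 / 100) = floor(18) = 18
Counting from index 0 in the sorted data, the element at index 18 is 99.
Final answer: 99


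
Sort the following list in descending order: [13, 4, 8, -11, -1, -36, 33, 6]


Original list: [13, 4, 8, -11, -1, -36, 33, 6]
Repeatedly take the largest remaining element:
  Remaining [13, 4, 8, -11, -1, -36, 33, 6] -> largest is 33
  Remaining [13, 4, 8, -11, -1, -36, 6] -> largest is 13
  Remaining [4, 8, -11, -1, -36, 6] -> largest is 8
  Remaining [4, -11, -1, -36, 6] -> largest is 6
  Remaining [4, -11, -1, -36] -> largest is 4
  Remaining [-11, -1, -36] -> largest is -1
  Remaining [-11, -36] -> largest is -11
  Remaining [-36] -> largest is -36
Collecting the picks in order gives the descending list.
Final answer: [33, 13, 8, 6, 4, -1, -11, -36]


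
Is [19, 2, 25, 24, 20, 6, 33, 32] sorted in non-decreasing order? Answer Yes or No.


Check consecutive pairs:
  19 <= 2? False
  2 <= 25? True
  25 <= 24? False
  24 <= 20? False
  20 <= 6? False
  6 <= 33? True
  33 <= 32? False
5 consecutive pair(s) are out of order, so the list is not sorted.
Final answer: No


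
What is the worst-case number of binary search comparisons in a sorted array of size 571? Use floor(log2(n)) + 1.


Binary search halves the search space each step.
Maximum comparisons = floor(log2(571)) + 1
log2(571) = 9.1573
floor(log2(571)) = 9, so 9 + 1 = 10
Final answer: 10


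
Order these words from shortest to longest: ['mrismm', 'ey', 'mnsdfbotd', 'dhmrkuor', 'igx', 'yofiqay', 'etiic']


Compute lengths:
  'mrismm' has length 6
  'ey' has length 2
  'mnsdfbotd' has length 9
  'dhmrkuor' has length 8
  'igx' has length 3
  'yofiqay' has length 7
  'etiic' has length 5
Lengths in increasing order: 2 < 3 < 5 < 6 < 7 < 8 < 9
Listing the words in that order gives the answer.
Final answer: ['ey', 'igx', 'etiic', 'mrismm', 'yofiqay', 'dhmrkuor', 'mnsdfbotd']


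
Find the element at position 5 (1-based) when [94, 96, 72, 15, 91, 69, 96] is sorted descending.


Sort descending: [96, 96, 94, 91, 72, 69, 15]
The 5th element (1-indexed) is at index 4.
Value = 72
Final answer: 72


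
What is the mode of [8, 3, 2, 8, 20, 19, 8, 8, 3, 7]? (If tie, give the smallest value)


Count the frequency of each value:
  2 appears 1 time(s)
  3 appears 2 time(s)
  7 appears 1 time(s)
  8 appears 4 time(s)
  19 appears 1 time(s)
  20 appears 1 time(s)
Maximum frequency is 4.
Only 8 reaches that frequency, so it is the mode.
Final answer: 8


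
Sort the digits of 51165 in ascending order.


The number 51165 has digits: 5, 1, 1, 6, 5
Sorted: 1, 1, 5, 5, 6
Joining the sorted digits gives the result.
Final answer: 11556


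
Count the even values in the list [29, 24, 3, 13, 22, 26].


Check each element:
  29 is odd
  24 is even
  3 is odd
  13 is odd
  22 is even
  26 is even
Evens: [24, 22, 26]
Count of evens = 3
Final answer: 3


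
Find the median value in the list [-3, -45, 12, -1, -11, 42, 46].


First, sort the list: [-45, -11, -3, -1, 12, 42, 46]
The list has 7 elements (odd count).
The middle index is 3 (0-based), and the element there is -1.
Final answer: -1


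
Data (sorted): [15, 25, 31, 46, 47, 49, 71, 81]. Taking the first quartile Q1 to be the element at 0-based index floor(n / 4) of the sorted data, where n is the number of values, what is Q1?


The list has n = 8 elements.
Q1 index = floor(8 / 4) = floor(2) = 2
Counting from index 0 in the sorted data, the element at index 2 is 31.
Final answer: 31


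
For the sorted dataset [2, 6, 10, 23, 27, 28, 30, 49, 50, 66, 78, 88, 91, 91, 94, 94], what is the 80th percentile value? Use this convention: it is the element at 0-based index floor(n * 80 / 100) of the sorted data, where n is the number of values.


The dataset has n = 16 elements.
Index = floor(16 * 80 / 100) = floor(1280 / 100) = floor(12.8) = 12
Counting from index 0 in the sorted data, the element at index 12 is 91.
Final answer: 91


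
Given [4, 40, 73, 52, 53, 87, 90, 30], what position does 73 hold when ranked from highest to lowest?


Sort descending: [90, 87, 73, 53, 52, 40, 30, 4]
Find 73 in the sorted list.
73 is at position 3.
Final answer: 3


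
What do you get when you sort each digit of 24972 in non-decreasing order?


The number 24972 has digits: 2, 4, 9, 7, 2
Sorted: 2, 2, 4, 7, 9
Joining the sorted digits gives the result.
Final answer: 22479


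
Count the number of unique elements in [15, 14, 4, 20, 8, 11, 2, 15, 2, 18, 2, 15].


List all unique values:
Distinct values: [2, 4, 8, 11, 14, 15, 18, 20]
Count = 8
Final answer: 8


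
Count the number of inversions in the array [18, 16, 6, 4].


For each element, count the later elements that are smaller than it:
  18 (index 0): smaller elements after it = [16, 6, 4] -> 3
  16 (index 1): smaller elements after it = [6, 4] -> 2
  6 (index 2): smaller elements after it = [4] -> 1
Total inversions = 3 + 2 + 1 = 6
Final answer: 6


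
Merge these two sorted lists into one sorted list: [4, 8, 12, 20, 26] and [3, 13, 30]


List A: [4, 8, 12, 20, 26]
List B: [3, 13, 30]
Repeatedly compare the front elements and take the smaller:
  4 vs 3 -> take 3
  4 vs 13 -> take 4
  8 vs 13 -> take 8
  12 vs 13 -> take 12
  20 vs 13 -> take 13
  20 vs 30 -> take 20
  26 vs 30 -> take 26
  A is exhausted; append the rest of B: [30]
Final answer: [3, 4, 8, 12, 13, 20, 26, 30]


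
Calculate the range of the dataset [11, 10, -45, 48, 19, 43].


Maximum value: 48
Minimum value: -45
Range = 48 - (-45) = 93
Final answer: 93


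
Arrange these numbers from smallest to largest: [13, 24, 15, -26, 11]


Original list: [13, 24, 15, -26, 11]
Repeatedly take the smallest remaining element:
  Remaining [13, 24, 15, -26, 11] -> smallest is -26
  Remaining [13, 24, 15, 11] -> smallest is 11
  Remaining [13, 24, 15] -> smallest is 13
  Remaining [24, 15] -> smallest is 15
  Remaining [24] -> smallest is 24
Collecting the picks in order gives the sorted list.
Final answer: [-26, 11, 13, 15, 24]


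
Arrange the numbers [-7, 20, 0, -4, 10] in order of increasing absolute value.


Compute absolute values:
  |-7| = 7
  |20| = 20
  |0| = 0
  |-4| = 4
  |10| = 10
Absolute values in increasing order: 0 < 4 < 7 < 10 < 20
Listing the original numbers in that order gives the answer.
Final answer: [0, -4, -7, 10, 20]


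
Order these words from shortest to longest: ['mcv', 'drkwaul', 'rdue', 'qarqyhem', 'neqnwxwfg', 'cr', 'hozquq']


Compute lengths:
  'mcv' has length 3
  'drkwaul' has length 7
  'rdue' has length 4
  'qarqyhem' has length 8
  'neqnwxwfg' has length 9
  'cr' has length 2
  'hozquq' has length 6
Lengths in increasing order: 2 < 3 < 4 < 6 < 7 < 8 < 9
Listing the words in that order gives the answer.
Final answer: ['cr', 'mcv', 'rdue', 'hozquq', 'drkwaul', 'qarqyhem', 'neqnwxwfg']


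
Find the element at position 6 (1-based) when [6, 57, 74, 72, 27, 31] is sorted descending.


Sort descending: [74, 72, 57, 31, 27, 6]
The 6th element (1-indexed) is at index 5.
Value = 6
Final answer: 6


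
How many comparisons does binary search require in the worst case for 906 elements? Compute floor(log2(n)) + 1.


Binary search halves the search space each step.
Maximum comparisons = floor(log2(906)) + 1
log2(906) = 9.8234
floor(log2(906)) = 9, so 9 + 1 = 10
Final answer: 10


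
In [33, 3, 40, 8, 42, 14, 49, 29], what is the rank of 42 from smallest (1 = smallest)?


Sort ascending: [3, 8, 14, 29, 33, 40, 42, 49]
Find 42 in the sorted list.
42 is at position 7 (1-indexed).
Final answer: 7


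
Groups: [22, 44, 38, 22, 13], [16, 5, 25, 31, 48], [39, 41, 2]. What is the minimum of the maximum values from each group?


Find max of each group:
  Group 1: [22, 44, 38, 22, 13] -> max = 44
  Group 2: [16, 5, 25, 31, 48] -> max = 48
  Group 3: [39, 41, 2] -> max = 41
Maxes: [44, 48, 41]
Minimum of maxes = 41
Final answer: 41


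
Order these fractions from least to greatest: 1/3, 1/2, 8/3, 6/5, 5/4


Convert to decimal for comparison:
  1/3 = 0.3333
  1/2 = 0.5
  8/3 = 2.6667
  6/5 = 1.2
  5/4 = 1.25
Decimals in increasing order: 0.3333 < 0.5 < 1.2 < 1.25 < 2.6667
Writing each back as its fraction gives the sorted order.
Final answer: 1/3, 1/2, 6/5, 5/4, 8/3


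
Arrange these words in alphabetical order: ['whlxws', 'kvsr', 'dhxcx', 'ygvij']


Compare strings character by character (the first differing letter decides):
  'dhxcx' < 'kvsr' since 'd' < 'k' at position 1
  'kvsr' < 'whlxws' since 'k' < 'w' at position 1
  'whlxws' < 'ygvij' since 'w' < 'y' at position 1
Chaining these comparisons gives the alphabetical order.
Final answer: ['dhxcx', 'kvsr', 'whlxws', 'ygvij']


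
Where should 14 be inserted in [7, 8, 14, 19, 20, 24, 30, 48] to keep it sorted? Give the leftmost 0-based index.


List is sorted: [7, 8, 14, 19, 20, 24, 30, 48]
We need the leftmost position where 14 can be inserted, i.e. the first index whose element is >= 14 (or the end of the list if none is).
Binary search with low=0, high=8 (0-based indices):
  low=0, high=8, mid=4: a[4]=20 >= 14, so high = 4
  low=0, high=4, mid=2: a[2]=14 >= 14, so high = 2
  low=0, high=2, mid=1: a[1]=8 < 14, so low = 2
Now low = high = 2, so the insertion index is 2.
Final answer: 2


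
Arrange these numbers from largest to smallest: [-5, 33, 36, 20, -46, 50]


Original list: [-5, 33, 36, 20, -46, 50]
Repeatedly take the largest remaining element:
  Remaining [-5, 33, 36, 20, -46, 50] -> largest is 50
  Remaining [-5, 33, 36, 20, -46] -> largest is 36
  Remaining [-5, 33, 20, -46] -> largest is 33
  Remaining [-5, 20, -46] -> largest is 20
  Remaining [-5, -46] -> largest is -5
  Remaining [-46] -> largest is -46
Collecting the picks in order gives the descending list.
Final answer: [50, 36, 33, 20, -5, -46]


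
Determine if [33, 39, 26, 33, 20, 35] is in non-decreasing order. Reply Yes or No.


Check consecutive pairs:
  33 <= 39? True
  39 <= 26? False
  26 <= 33? True
  33 <= 20? False
  20 <= 35? True
2 consecutive pair(s) are out of order, so the list is not sorted.
Final answer: No


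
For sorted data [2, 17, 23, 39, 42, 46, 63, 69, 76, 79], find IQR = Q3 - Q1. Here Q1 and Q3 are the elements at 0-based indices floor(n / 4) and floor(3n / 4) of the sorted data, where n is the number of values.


The data has n = 10 elements.
Q1 index = floor(10 / 4) = floor(2.5) = 2; Q3 index = floor(3 * 10 / 4) = floor(7.5) = 7
Q1 = element at index 2 = 23
Q3 = element at index 7 = 69
IQR = 69 - 23 = 46
Final answer: 46


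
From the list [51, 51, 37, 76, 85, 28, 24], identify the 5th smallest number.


Sort ascending: [24, 28, 37, 51, 51, 76, 85]
The 5th element (1-indexed) is at index 4.
Value = 51
Final answer: 51


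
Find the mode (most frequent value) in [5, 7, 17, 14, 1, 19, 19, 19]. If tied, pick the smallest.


Count the frequency of each value:
  1 appears 1 time(s)
  5 appears 1 time(s)
  7 appears 1 time(s)
  14 appears 1 time(s)
  17 appears 1 time(s)
  19 appears 3 time(s)
Maximum frequency is 3.
Only 19 reaches that frequency, so it is the mode.
Final answer: 19


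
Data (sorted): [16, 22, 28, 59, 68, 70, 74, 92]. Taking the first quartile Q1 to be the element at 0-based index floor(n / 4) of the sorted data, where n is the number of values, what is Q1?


The list has n = 8 elements.
Q1 index = floor(8 / 4) = floor(2) = 2
Counting from index 0 in the sorted data, the element at index 2 is 28.
Final answer: 28


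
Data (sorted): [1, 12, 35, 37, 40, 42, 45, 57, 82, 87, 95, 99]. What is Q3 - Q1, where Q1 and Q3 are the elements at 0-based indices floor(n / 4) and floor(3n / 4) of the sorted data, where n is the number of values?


The data has n = 12 elements.
Q1 index = floor(12 / 4) = floor(3) = 3; Q3 index = floor(3 * 12 / 4) = floor(9) = 9
Q1 = element at index 3 = 37
Q3 = element at index 9 = 87
IQR = 87 - 37 = 50
Final answer: 50


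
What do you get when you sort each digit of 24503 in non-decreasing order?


The number 24503 has digits: 2, 4, 5, 0, 3
Sorted: 0, 2, 3, 4, 5
Joining the sorted digits gives the result.
Final answer: 02345


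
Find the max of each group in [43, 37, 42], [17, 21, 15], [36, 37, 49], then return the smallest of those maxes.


Find max of each group:
  Group 1: [43, 37, 42] -> max = 43
  Group 2: [17, 21, 15] -> max = 21
  Group 3: [36, 37, 49] -> max = 49
Maxes: [43, 21, 49]
Minimum of maxes = 21
Final answer: 21


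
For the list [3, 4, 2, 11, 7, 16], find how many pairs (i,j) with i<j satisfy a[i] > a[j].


For each element, count the later elements that are smaller than it:
  3 (index 0): smaller elements after it = [2] -> 1
  4 (index 1): smaller elements after it = [2] -> 1
  2 (index 2): smaller elements after it = [] -> 0
  11 (index 3): smaller elements after it = [7] -> 1
  7 (index 4): smaller elements after it = [] -> 0
Total inversions = 1 + 1 + 0 + 1 + 0 = 3
Final answer: 3


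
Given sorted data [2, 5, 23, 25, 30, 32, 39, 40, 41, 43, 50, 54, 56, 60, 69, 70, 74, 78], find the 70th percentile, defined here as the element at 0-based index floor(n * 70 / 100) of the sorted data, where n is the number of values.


The dataset has n = 18 elements.
Index = floor(18 * 70 / 100) = floor(1260 / 100) = floor(12.6) = 12
Counting from index 0 in the sorted data, the element at index 12 is 56.
Final answer: 56


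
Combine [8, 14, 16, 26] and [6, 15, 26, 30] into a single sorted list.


List A: [8, 14, 16, 26]
List B: [6, 15, 26, 30]
Repeatedly compare the front elements and take the smaller:
  8 vs 6 -> take 6
  8 vs 15 -> take 8
  14 vs 15 -> take 14
  16 vs 15 -> take 15
  16 vs 26 -> take 16
  26 vs 26 -> take 26
  A is exhausted; append the rest of B: [26, 30]
Final answer: [6, 8, 14, 15, 16, 26, 26, 30]


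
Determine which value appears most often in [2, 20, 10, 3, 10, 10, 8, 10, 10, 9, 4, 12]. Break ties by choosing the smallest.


Count the frequency of each value:
  2 appears 1 time(s)
  3 appears 1 time(s)
  4 appears 1 time(s)
  8 appears 1 time(s)
  9 appears 1 time(s)
  10 appears 5 time(s)
  12 appears 1 time(s)
  20 appears 1 time(s)
Maximum frequency is 5.
Only 10 reaches that frequency, so it is the mode.
Final answer: 10


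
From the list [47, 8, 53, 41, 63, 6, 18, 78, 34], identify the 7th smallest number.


Sort ascending: [6, 8, 18, 34, 41, 47, 53, 63, 78]
The 7th element (1-indexed) is at index 6.
Value = 53
Final answer: 53


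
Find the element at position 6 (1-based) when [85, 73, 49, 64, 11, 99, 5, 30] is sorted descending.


Sort descending: [99, 85, 73, 64, 49, 30, 11, 5]
The 6th element (1-indexed) is at index 5.
Value = 30
Final answer: 30


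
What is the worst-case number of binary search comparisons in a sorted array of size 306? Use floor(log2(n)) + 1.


Binary search halves the search space each step.
Maximum comparisons = floor(log2(306)) + 1
log2(306) = 8.2574
floor(log2(306)) = 8, so 8 + 1 = 9
Final answer: 9


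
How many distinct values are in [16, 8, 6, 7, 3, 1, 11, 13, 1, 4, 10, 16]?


List all unique values:
Distinct values: [1, 3, 4, 6, 7, 8, 10, 11, 13, 16]
Count = 10
Final answer: 10


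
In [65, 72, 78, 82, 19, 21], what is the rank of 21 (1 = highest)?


Sort descending: [82, 78, 72, 65, 21, 19]
Find 21 in the sorted list.
21 is at position 5.
Final answer: 5


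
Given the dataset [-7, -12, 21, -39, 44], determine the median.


First, sort the list: [-39, -12, -7, 21, 44]
The list has 5 elements (odd count).
The middle index is 2 (0-based), and the element there is -7.
Final answer: -7


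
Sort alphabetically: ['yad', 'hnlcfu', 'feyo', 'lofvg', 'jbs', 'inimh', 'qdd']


Compare strings character by character (the first differing letter decides):
  'feyo' < 'hnlcfu' since 'f' < 'h' at position 1
  'hnlcfu' < 'inimh' since 'h' < 'i' at position 1
  'inimh' < 'jbs' since 'i' < 'j' at position 1
  'jbs' < 'lofvg' since 'j' < 'l' at position 1
  'lofvg' < 'qdd' since 'l' < 'q' at position 1
  'qdd' < 'yad' since 'q' < 'y' at position 1
Chaining these comparisons gives the alphabetical order.
Final answer: ['feyo', 'hnlcfu', 'inimh', 'jbs', 'lofvg', 'qdd', 'yad']


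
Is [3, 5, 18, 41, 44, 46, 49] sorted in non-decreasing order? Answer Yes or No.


Check consecutive pairs:
  3 <= 5? True
  5 <= 18? True
  18 <= 41? True
  41 <= 44? True
  44 <= 46? True
  46 <= 49? True
Every consecutive pair is in order, so the list is non-decreasing.
Final answer: Yes


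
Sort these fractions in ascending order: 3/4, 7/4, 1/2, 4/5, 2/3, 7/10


Convert to decimal for comparison:
  3/4 = 0.75
  7/4 = 1.75
  1/2 = 0.5
  4/5 = 0.8
  2/3 = 0.6667
  7/10 = 0.7
Decimals in increasing order: 0.5 < 0.6667 < 0.7 < 0.75 < 0.8 < 1.75
Writing each back as its fraction gives the sorted order.
Final answer: 1/2, 2/3, 7/10, 3/4, 4/5, 7/4


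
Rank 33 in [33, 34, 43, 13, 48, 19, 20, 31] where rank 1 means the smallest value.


Sort ascending: [13, 19, 20, 31, 33, 34, 43, 48]
Find 33 in the sorted list.
33 is at position 5 (1-indexed).
Final answer: 5


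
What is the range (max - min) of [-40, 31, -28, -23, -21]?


Maximum value: 31
Minimum value: -40
Range = 31 - (-40) = 71
Final answer: 71


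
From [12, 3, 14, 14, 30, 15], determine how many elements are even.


Check each element:
  12 is even
  3 is odd
  14 is even
  14 is even
  30 is even
  15 is odd
Evens: [12, 14, 14, 30]
Count of evens = 4
Final answer: 4


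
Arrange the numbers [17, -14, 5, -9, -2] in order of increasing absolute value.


Compute absolute values:
  |17| = 17
  |-14| = 14
  |5| = 5
  |-9| = 9
  |-2| = 2
Absolute values in increasing order: 2 < 5 < 9 < 14 < 17
Listing the original numbers in that order gives the answer.
Final answer: [-2, 5, -9, -14, 17]


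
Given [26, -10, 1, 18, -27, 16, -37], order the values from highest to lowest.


Original list: [26, -10, 1, 18, -27, 16, -37]
Repeatedly take the largest remaining element:
  Remaining [26, -10, 1, 18, -27, 16, -37] -> largest is 26
  Remaining [-10, 1, 18, -27, 16, -37] -> largest is 18
  Remaining [-10, 1, -27, 16, -37] -> largest is 16
  Remaining [-10, 1, -27, -37] -> largest is 1
  Remaining [-10, -27, -37] -> largest is -10
  Remaining [-27, -37] -> largest is -27
  Remaining [-37] -> largest is -37
Collecting the picks in order gives the descending list.
Final answer: [26, 18, 16, 1, -10, -27, -37]


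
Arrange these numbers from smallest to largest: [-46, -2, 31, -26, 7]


Original list: [-46, -2, 31, -26, 7]
Repeatedly take the smallest remaining element:
  Remaining [-46, -2, 31, -26, 7] -> smallest is -46
  Remaining [-2, 31, -26, 7] -> smallest is -26
  Remaining [-2, 31, 7] -> smallest is -2
  Remaining [31, 7] -> smallest is 7
  Remaining [31] -> smallest is 31
Collecting the picks in order gives the sorted list.
Final answer: [-46, -26, -2, 7, 31]


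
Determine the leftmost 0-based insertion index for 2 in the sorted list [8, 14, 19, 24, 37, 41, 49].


List is sorted: [8, 14, 19, 24, 37, 41, 49]
We need the leftmost position where 2 can be inserted, i.e. the first index whose element is >= 2 (or the end of the list if none is).
Binary search with low=0, high=7 (0-based indices):
  low=0, high=7, mid=3: a[3]=24 >= 2, so high = 3
  low=0, high=3, mid=1: a[1]=14 >= 2, so high = 1
  low=0, high=1, mid=0: a[0]=8 >= 2, so high = 0
Now low = high = 0, so the insertion index is 0.
Final answer: 0


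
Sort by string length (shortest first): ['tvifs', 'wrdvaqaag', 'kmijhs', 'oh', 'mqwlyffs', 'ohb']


Compute lengths:
  'tvifs' has length 5
  'wrdvaqaag' has length 9
  'kmijhs' has length 6
  'oh' has length 2
  'mqwlyffs' has length 8
  'ohb' has length 3
Lengths in increasing order: 2 < 3 < 5 < 6 < 8 < 9
Listing the words in that order gives the answer.
Final answer: ['oh', 'ohb', 'tvifs', 'kmijhs', 'mqwlyffs', 'wrdvaqaag']


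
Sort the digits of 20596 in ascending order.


The number 20596 has digits: 2, 0, 5, 9, 6
Sorted: 0, 2, 5, 6, 9
Joining the sorted digits gives the result.
Final answer: 02569


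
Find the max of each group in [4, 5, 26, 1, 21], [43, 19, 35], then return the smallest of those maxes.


Find max of each group:
  Group 1: [4, 5, 26, 1, 21] -> max = 26
  Group 2: [43, 19, 35] -> max = 43
Maxes: [26, 43]
Minimum of maxes = 26
Final answer: 26


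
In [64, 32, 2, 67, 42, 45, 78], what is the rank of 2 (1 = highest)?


Sort descending: [78, 67, 64, 45, 42, 32, 2]
Find 2 in the sorted list.
2 is at position 7.
Final answer: 7


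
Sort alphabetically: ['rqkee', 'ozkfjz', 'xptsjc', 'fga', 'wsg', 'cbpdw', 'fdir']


Compare strings character by character (the first differing letter decides):
  'cbpdw' < 'fdir' since 'c' < 'f' at position 1
  'fdir' < 'fga' since 'd' < 'g' at position 2
  'fga' < 'ozkfjz' since 'f' < 'o' at position 1
  'ozkfjz' < 'rqkee' since 'o' < 'r' at position 1
  'rqkee' < 'wsg' since 'r' < 'w' at position 1
  'wsg' < 'xptsjc' since 'w' < 'x' at position 1
Chaining these comparisons gives the alphabetical order.
Final answer: ['cbpdw', 'fdir', 'fga', 'ozkfjz', 'rqkee', 'wsg', 'xptsjc']


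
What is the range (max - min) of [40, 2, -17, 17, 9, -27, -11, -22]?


Maximum value: 40
Minimum value: -27
Range = 40 - (-27) = 67
Final answer: 67


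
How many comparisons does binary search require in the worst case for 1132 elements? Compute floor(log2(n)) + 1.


Binary search halves the search space each step.
Maximum comparisons = floor(log2(1132)) + 1
log2(1132) = 10.1447
floor(log2(1132)) = 10, so 10 + 1 = 11
Final answer: 11


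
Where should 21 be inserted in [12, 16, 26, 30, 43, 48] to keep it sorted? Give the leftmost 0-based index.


List is sorted: [12, 16, 26, 30, 43, 48]
We need the leftmost position where 21 can be inserted, i.e. the first index whose element is >= 21 (or the end of the list if none is).
Binary search with low=0, high=6 (0-based indices):
  low=0, high=6, mid=3: a[3]=30 >= 21, so high = 3
  low=0, high=3, mid=1: a[1]=16 < 21, so low = 2
  low=2, high=3, mid=2: a[2]=26 >= 21, so high = 2
Now low = high = 2, so the insertion index is 2.
Final answer: 2


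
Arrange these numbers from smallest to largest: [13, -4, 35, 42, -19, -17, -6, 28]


Original list: [13, -4, 35, 42, -19, -17, -6, 28]
Repeatedly take the smallest remaining element:
  Remaining [13, -4, 35, 42, -19, -17, -6, 28] -> smallest is -19
  Remaining [13, -4, 35, 42, -17, -6, 28] -> smallest is -17
  Remaining [13, -4, 35, 42, -6, 28] -> smallest is -6
  Remaining [13, -4, 35, 42, 28] -> smallest is -4
  Remaining [13, 35, 42, 28] -> smallest is 13
  Remaining [35, 42, 28] -> smallest is 28
  Remaining [35, 42] -> smallest is 35
  Remaining [42] -> smallest is 42
Collecting the picks in order gives the sorted list.
Final answer: [-19, -17, -6, -4, 13, 28, 35, 42]


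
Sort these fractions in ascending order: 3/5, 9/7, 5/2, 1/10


Convert to decimal for comparison:
  3/5 = 0.6
  9/7 = 1.2857
  5/2 = 2.5
  1/10 = 0.1
Decimals in increasing order: 0.1 < 0.6 < 1.2857 < 2.5
Writing each back as its fraction gives the sorted order.
Final answer: 1/10, 3/5, 9/7, 5/2


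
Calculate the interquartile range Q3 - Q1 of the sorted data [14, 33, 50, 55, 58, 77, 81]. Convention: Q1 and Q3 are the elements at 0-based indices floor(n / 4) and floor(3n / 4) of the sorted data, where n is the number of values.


The data has n = 7 elements.
Q1 index = floor(7 / 4) = floor(1.75) = 1; Q3 index = floor(3 * 7 / 4) = floor(5.25) = 5
Q1 = element at index 1 = 33
Q3 = element at index 5 = 77
IQR = 77 - 33 = 44
Final answer: 44


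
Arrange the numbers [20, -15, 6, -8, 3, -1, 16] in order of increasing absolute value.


Compute absolute values:
  |20| = 20
  |-15| = 15
  |6| = 6
  |-8| = 8
  |3| = 3
  |-1| = 1
  |16| = 16
Absolute values in increasing order: 1 < 3 < 6 < 8 < 15 < 16 < 20
Listing the original numbers in that order gives the answer.
Final answer: [-1, 3, 6, -8, -15, 16, 20]


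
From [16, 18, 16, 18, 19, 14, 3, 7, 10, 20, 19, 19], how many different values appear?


List all unique values:
Distinct values: [3, 7, 10, 14, 16, 18, 19, 20]
Count = 8
Final answer: 8


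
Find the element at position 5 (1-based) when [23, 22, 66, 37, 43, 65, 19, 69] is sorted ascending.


Sort ascending: [19, 22, 23, 37, 43, 65, 66, 69]
The 5th element (1-indexed) is at index 4.
Value = 43
Final answer: 43


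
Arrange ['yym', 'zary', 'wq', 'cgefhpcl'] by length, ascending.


Compute lengths:
  'yym' has length 3
  'zary' has length 4
  'wq' has length 2
  'cgefhpcl' has length 8
Lengths in increasing order: 2 < 3 < 4 < 8
Listing the words in that order gives the answer.
Final answer: ['wq', 'yym', 'zary', 'cgefhpcl']


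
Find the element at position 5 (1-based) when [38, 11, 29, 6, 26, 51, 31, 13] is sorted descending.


Sort descending: [51, 38, 31, 29, 26, 13, 11, 6]
The 5th element (1-indexed) is at index 4.
Value = 26
Final answer: 26


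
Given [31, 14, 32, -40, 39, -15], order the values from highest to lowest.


Original list: [31, 14, 32, -40, 39, -15]
Repeatedly take the largest remaining element:
  Remaining [31, 14, 32, -40, 39, -15] -> largest is 39
  Remaining [31, 14, 32, -40, -15] -> largest is 32
  Remaining [31, 14, -40, -15] -> largest is 31
  Remaining [14, -40, -15] -> largest is 14
  Remaining [-40, -15] -> largest is -15
  Remaining [-40] -> largest is -40
Collecting the picks in order gives the descending list.
Final answer: [39, 32, 31, 14, -15, -40]


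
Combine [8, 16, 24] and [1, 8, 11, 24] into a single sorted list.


List A: [8, 16, 24]
List B: [1, 8, 11, 24]
Repeatedly compare the front elements and take the smaller:
  8 vs 1 -> take 1
  8 vs 8 -> take 8
  16 vs 8 -> take 8
  16 vs 11 -> take 11
  16 vs 24 -> take 16
  24 vs 24 -> take 24
  A is exhausted; append the rest of B: [24]
Final answer: [1, 8, 8, 11, 16, 24, 24]


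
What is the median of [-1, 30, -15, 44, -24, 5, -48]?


First, sort the list: [-48, -24, -15, -1, 5, 30, 44]
The list has 7 elements (odd count).
The middle index is 3 (0-based), and the element there is -1.
Final answer: -1


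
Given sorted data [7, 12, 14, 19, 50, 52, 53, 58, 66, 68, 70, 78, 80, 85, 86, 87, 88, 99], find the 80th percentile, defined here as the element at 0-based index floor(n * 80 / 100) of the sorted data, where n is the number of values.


The dataset has n = 18 elements.
Index = floor(18 * 80 / 100) = floor(1440 / 100) = floor(14.4) = 14
Counting from index 0 in the sorted data, the element at index 14 is 86.
Final answer: 86


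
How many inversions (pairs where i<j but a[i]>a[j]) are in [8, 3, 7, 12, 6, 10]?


For each element, count the later elements that are smaller than it:
  8 (index 0): smaller elements after it = [3, 7, 6] -> 3
  3 (index 1): smaller elements after it = [] -> 0
  7 (index 2): smaller elements after it = [6] -> 1
  12 (index 3): smaller elements after it = [6, 10] -> 2
  6 (index 4): smaller elements after it = [] -> 0
Total inversions = 3 + 0 + 1 + 2 + 0 = 6
Final answer: 6


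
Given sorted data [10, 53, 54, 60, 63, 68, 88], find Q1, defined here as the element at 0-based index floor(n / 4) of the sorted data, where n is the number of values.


The list has n = 7 elements.
Q1 index = floor(7 / 4) = floor(1.75) = 1
Counting from index 0 in the sorted data, the element at index 1 is 53.
Final answer: 53


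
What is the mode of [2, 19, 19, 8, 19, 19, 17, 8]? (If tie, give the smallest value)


Count the frequency of each value:
  2 appears 1 time(s)
  8 appears 2 time(s)
  17 appears 1 time(s)
  19 appears 4 time(s)
Maximum frequency is 4.
Only 19 reaches that frequency, so it is the mode.
Final answer: 19


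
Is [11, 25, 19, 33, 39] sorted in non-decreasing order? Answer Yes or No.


Check consecutive pairs:
  11 <= 25? True
  25 <= 19? False
  19 <= 33? True
  33 <= 39? True
1 consecutive pair(s) are out of order, so the list is not sorted.
Final answer: No
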